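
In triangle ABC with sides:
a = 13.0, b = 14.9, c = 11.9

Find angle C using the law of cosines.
c² = a² + b² − 2ab·cos(C)  ⇒  cos(C) = (a² + b² − c²)/(2ab)
cos(C) = (13.0² + 14.9² − 11.9²)/(2·13.0·14.9) = (169 + 222.01 − 141.61)/387.4 = 249.4/387.4 ≈ 0.643779
C = arccos(0.643779) ≈ 49.9258°

C = 49.93°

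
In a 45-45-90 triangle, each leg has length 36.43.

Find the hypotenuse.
In a 45-45-90 triangle the sides are in ratio 1 : 1 : √2, so hypotenuse = leg·√2.
Hypotenuse = 36.43·√2 ≈ 36.43·1.41421 ≈ 51.5198

Hypotenuse = 36.43√2 = 51.52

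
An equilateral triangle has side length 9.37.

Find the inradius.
r = Area/s with s the semi-perimeter.
Area = (√3/4)·9.37² = (√3/4)·87.7969 ≈ 0.433013·87.7969 ≈ 38.0172
s = 3·9.37/2 = 14.055
r ≈ 38.0172/14.055 ≈ 2.70489
(Equivalently r = side/(2√3) = 9.37/3.4641 ≈ 2.70489.)

r = 2.705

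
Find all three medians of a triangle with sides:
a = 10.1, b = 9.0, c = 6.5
Median formula: m_a = ½√(2b² + 2c² − a²) (and cyclically). a² = 102.01, b² = 81, c² = 42.25.
m_a = ½√(2·81 + 2·42.25 − 102.01) = ½√144.49 ≈ ½·12.0204 ≈ 6.0102
m_b = ½√(2·102.01 + 2·42.25 − 81) = ½√207.52 ≈ ½·14.4056 ≈ 7.20278
m_c = ½√(2·102.01 + 2·81 − 42.25) = ½√323.77 ≈ ½·17.9936 ≈ 8.9968

m_a = 6.01, m_b = 7.203, m_c = 8.997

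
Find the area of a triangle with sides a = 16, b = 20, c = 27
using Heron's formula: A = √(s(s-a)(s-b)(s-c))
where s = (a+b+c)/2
s = (16 + 20 + 27)/2 = 63/2 = 31.5
s − a = 15.5, s − b = 11.5, s − c = 4.5
s(s−a)(s−b)(s−c) = 31.5·15.5·11.5·4.5 = 25266.9375
Area = √25266.9375 ≈ 158.956

s = 31.5, Area = 159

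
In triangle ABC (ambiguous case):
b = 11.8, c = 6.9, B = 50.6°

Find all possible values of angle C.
b/sin(B) = c/sin(C)  ⇒  sin(C) = c·sin(B)/b = 6.9·sin(50.6°)/11.8
sin(50.6°) ≈ 0.772734
sin(C) ≈ 6.9·0.772734/11.8 ≈ 5.33186/11.8 ≈ 0.451853
Candidate 1: C₁ = arcsin(0.451853) ≈ 26.8626°  →  A = 180° − 50.6° − 26.8626° ≈ 102.537° > 0, valid
Candidate 2: C₂ = 180° − C₁ ≈ 153.137°  →  A = 180° − 50.6° − 153.137° ≈ -23.7374° ≤ 0, not a valid triangle

C = 26.86° (one solution)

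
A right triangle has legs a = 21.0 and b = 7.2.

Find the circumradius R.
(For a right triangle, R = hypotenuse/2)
Hypotenuse c = √(a² + b²) = √(441 + 51.84) = √492.84 ≈ 22.2
R = c/2 ≈ 22.2/2 ≈ 11.1

R = 11.1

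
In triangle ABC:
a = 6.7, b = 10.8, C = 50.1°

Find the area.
Two sides and the included angle (SAS): A = ½·a·b·sin(C) = ½·6.7·10.8·sin(50.1°)
sin(50.1°) ≈ 0.767165
A ≈ ½·72.36·0.767165 = 36.18·0.767165 ≈ 27.756

Area = 27.76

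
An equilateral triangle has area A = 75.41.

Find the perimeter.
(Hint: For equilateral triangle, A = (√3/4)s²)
A = (√3/4)s²  ⇒  s² = 4A/√3 = 4·75.41/√3 = 301.64/1.73205 ≈ 174.152
s ≈ √174.152 ≈ 13.1967
Perimeter = 3s ≈ 3·13.1967 ≈ 39.59

Perimeter = 39.59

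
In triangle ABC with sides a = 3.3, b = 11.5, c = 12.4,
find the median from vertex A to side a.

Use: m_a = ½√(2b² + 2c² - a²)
m_a = ½√(2·11.5² + 2·12.4² − 3.3²) = ½√(2·132.25 + 2·153.76 − 10.89) = ½√(264.5 + 307.52 − 10.89) = ½√561.13
√561.13 ≈ 23.6882, so m_a ≈ 11.8441

m_a = 11.84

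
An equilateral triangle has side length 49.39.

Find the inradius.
r = Area/s with s the semi-perimeter.
Area = (√3/4)·49.39² = (√3/4)·2439.3721 ≈ 0.433013·2439.3721 ≈ 1056.28
s = 3·49.39/2 = 74.085
r ≈ 1056.28/74.085 ≈ 14.2577
(Equivalently r = side/(2√3) = 49.39/3.4641 ≈ 14.2577.)

r = 14.26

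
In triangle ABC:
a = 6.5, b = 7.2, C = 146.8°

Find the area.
Two sides and the included angle (SAS): A = ½·a·b·sin(C) = ½·6.5·7.2·sin(146.8°)
sin(146.8°) ≈ 0.547563
A ≈ ½·46.8·0.547563 = 23.4·0.547563 ≈ 12.813

Area = 12.81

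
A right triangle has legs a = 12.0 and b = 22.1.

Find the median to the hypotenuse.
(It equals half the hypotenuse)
Hypotenuse c = √(a² + b²) = √(144 + 488.41) = √632.41 ≈ 25.1478
Median to hypotenuse = c/2 ≈ 25.1478/2 ≈ 12.5739

Median = 12.57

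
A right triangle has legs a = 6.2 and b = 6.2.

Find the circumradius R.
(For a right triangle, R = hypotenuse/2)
Hypotenuse c = √(a² + b²) = √(38.44 + 38.44) = √76.88 ≈ 8.76812
R = c/2 ≈ 8.76812/2 ≈ 4.38406

R = 4.384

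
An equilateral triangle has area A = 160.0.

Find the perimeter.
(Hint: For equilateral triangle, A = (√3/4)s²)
A = (√3/4)s²  ⇒  s² = 4A/√3 = 4·160.0/√3 = 640/1.73205 ≈ 369.504
s ≈ √369.504 ≈ 19.2225
Perimeter = 3s ≈ 3·19.2225 ≈ 57.6675

Perimeter = 57.67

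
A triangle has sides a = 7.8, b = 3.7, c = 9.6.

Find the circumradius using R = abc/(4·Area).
First find the area with Heron's formula.
s = (7.8 + 3.7 + 9.6)/2 = 10.55
Area = √(s(s−a)(s−b)(s−c)) = √(10.55·2.75·6.85·0.95) ≈ √188.799 ≈ 13.7404
abc = 7.8·3.7·9.6 = 277.056
R = abc/(4·Area) ≈ 277.056/(4·13.7404) = 277.056/54.9616 ≈ 5.0409

R = 5.041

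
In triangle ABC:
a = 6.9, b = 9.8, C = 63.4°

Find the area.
Two sides and the included angle (SAS): A = ½·a·b·sin(C) = ½·6.9·9.8·sin(63.4°)
sin(63.4°) ≈ 0.894154
A ≈ ½·67.62·0.894154 = 33.81·0.894154 ≈ 30.2314

Area = 30.23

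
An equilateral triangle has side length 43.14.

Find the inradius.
r = Area/s with s the semi-perimeter.
Area = (√3/4)·43.14² = (√3/4)·1861.0596 ≈ 0.433013·1861.0596 ≈ 805.862
s = 3·43.14/2 = 64.71
r ≈ 805.862/64.71 ≈ 12.4534
(Equivalently r = side/(2√3) = 43.14/3.4641 ≈ 12.4534.)

r = 12.45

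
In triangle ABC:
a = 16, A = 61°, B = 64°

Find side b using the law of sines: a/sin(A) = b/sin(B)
a/sin(A) = b/sin(B)  ⇒  b = a·sin(B)/sin(A) = 16·sin(64°)/sin(61°)
sin(64°) ≈ 0.898794, sin(61°) ≈ 0.87462
b ≈ 16·0.898794/0.87462 ≈ 14.3807/0.87462 ≈ 16.4422

b = 16.44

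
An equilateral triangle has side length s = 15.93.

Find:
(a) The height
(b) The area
(a) The height splits the triangle into two 30-60-90 halves: h = s·√3/2 = 15.93·1.73205/2 ≈ 27.5916/2 ≈ 13.7958
(b) Area = (√3/4)·s² = (√3/4)·15.93² = (√3/4)·253.7649 ≈ 0.433013·253.7649 ≈ 109.883

Height = 13.8, Area = 109.9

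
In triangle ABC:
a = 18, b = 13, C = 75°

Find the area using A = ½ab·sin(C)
A = ½·a·b·sin(C) = ½·18·13·sin(75°)
sin(75°) ≈ 0.965926
A ≈ ½·234·0.965926 = 117·0.965926 ≈ 113.013

Area = 113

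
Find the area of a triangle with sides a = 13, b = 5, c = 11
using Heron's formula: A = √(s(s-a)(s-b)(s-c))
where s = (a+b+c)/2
s = (13 + 5 + 11)/2 = 29/2 = 14.5
s − a = 1.5, s − b = 9.5, s − c = 3.5
s(s−a)(s−b)(s−c) = 14.5·1.5·9.5·3.5 = 723.1875
Area = √723.1875 ≈ 26.8921

s = 14.5, Area = 26.89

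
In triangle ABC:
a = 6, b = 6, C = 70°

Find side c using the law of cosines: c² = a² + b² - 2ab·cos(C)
c² = 6² + 6² − 2·6·6·cos(70°)
cos(70°) ≈ 0.34202
c² ≈ 36 + 36 − 72·(0.34202) ≈ 72 − 24.6255 ≈ 47.3745
c ≈ √47.3745 ≈ 6.88292

c = 6.883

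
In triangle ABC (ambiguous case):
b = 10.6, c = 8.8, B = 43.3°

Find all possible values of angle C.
b/sin(B) = c/sin(C)  ⇒  sin(C) = c·sin(B)/b = 8.8·sin(43.3°)/10.6
sin(43.3°) ≈ 0.685818
sin(C) ≈ 8.8·0.685818/10.6 ≈ 6.0352/10.6 ≈ 0.569359
Candidate 1: C₁ = arcsin(0.569359) ≈ 34.7055°  →  A = 180° − 43.3° − 34.7055° ≈ 101.994° > 0, valid
Candidate 2: C₂ = 180° − C₁ ≈ 145.294°  →  A = 180° − 43.3° − 145.294° ≈ -8.5945° ≤ 0, not a valid triangle

C = 34.71° (one solution)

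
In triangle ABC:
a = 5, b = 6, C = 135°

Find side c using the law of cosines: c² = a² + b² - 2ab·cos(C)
c² = 5² + 6² − 2·5·6·cos(135°)
cos(135°) ≈ -0.707107
c² ≈ 25 + 36 − 60·(-0.707107) ≈ 61 + 42.4264 ≈ 103.426
c ≈ √103.426 ≈ 10.1699

c = 10.17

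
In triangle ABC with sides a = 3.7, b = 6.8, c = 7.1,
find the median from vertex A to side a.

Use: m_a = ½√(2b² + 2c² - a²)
m_a = ½√(2·6.8² + 2·7.1² − 3.7²) = ½√(2·46.24 + 2·50.41 − 13.69) = ½√(92.48 + 100.82 − 13.69) = ½√179.61
√179.61 ≈ 13.4019, so m_a ≈ 6.70093

m_a = 6.701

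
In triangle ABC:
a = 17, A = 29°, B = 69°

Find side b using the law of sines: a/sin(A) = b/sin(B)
a/sin(A) = b/sin(B)  ⇒  b = a·sin(B)/sin(A) = 17·sin(69°)/sin(29°)
sin(69°) ≈ 0.93358, sin(29°) ≈ 0.48481
b ≈ 17·0.93358/0.48481 ≈ 15.8709/0.48481 ≈ 32.7363

b = 32.74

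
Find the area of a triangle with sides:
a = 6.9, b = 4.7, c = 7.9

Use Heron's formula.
s = (6.9 + 4.7 + 7.9)/2 = 19.5/2 = 9.75
s − a = 2.85, s − b = 5.05, s − c = 1.85
s(s−a)(s−b)(s−c) = 9.75·2.85·5.05·1.85 ≈ 259.605
Area = √259.605 ≈ 16.1123

Area = 16.11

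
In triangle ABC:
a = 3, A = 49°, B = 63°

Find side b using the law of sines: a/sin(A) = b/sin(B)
a/sin(A) = b/sin(B)  ⇒  b = a·sin(B)/sin(A) = 3·sin(63°)/sin(49°)
sin(63°) ≈ 0.891007, sin(49°) ≈ 0.75471
b ≈ 3·0.891007/0.75471 ≈ 2.67302/0.75471 ≈ 3.54179

b = 3.542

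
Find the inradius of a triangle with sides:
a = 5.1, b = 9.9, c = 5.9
r = Area/s where s is the semi-perimeter.
s = (5.1 + 9.9 + 5.9)/2 = 20.9/2 = 10.45
Area = √(s(s−a)(s−b)(s−c)) = √(10.45·5.35·0.55·4.55) ≈ √139.909 ≈ 11.8283
r ≈ 11.8283/10.45 ≈ 1.13189

r = 1.132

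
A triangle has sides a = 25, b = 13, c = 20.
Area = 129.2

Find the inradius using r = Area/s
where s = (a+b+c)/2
s = (25 + 13 + 20)/2 = 58/2 = 29
r = Area/s = 129.2/29 ≈ 4.45517

r = 4.455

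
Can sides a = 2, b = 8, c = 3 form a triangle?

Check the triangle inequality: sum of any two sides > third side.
a + b vs c: 2 + 8 = 10 > 3  ✓
a + c vs b: 2 + 3 = 5 ≤ 8  ✗
b + c vs a: 8 + 3 = 11 > 2  ✓

No: 2 + 3 = 5 is not > 8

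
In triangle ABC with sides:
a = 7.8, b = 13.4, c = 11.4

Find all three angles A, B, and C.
Law of cosines for each angle (a² = 60.84, b² = 179.56, c² = 129.96):
cos(A) = (b² + c² − a²)/(2bc) = (179.56 + 129.96 − 60.84)/(2·13.4·11.4) = 248.68/305.52 ≈ 0.813957  ⇒  A ≈ 35.5157°
cos(B) = (a² + c² − b²)/(2ac) = (60.84 + 129.96 − 179.56)/(2·7.8·11.4) = 11.24/177.84 ≈ 0.0632029  ⇒  B ≈ 86.3763°
cos(C) = (a² + b² − c²)/(2ab) = (60.84 + 179.56 − 129.96)/(2·7.8·13.4) = 110.44/209.04 ≈ 0.52832  ⇒  C ≈ 58.108°
Check: A + B + C ≈ 180°

A = 35.52°, B = 86.38°, C = 58.11°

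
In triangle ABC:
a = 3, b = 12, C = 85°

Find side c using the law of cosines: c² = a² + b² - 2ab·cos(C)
c² = 3² + 12² − 2·3·12·cos(85°)
cos(85°) ≈ 0.0871557
c² ≈ 9 + 144 − 72·(0.0871557) ≈ 153 − 6.27521 ≈ 146.725
c ≈ √146.725 ≈ 12.113

c = 12.11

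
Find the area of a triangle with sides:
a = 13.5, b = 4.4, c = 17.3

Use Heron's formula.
s = (13.5 + 4.4 + 17.3)/2 = 35.2/2 = 17.6
s − a = 4.1, s − b = 13.2, s − c = 0.3
s(s−a)(s−b)(s−c) = 17.6·4.1·13.2·0.3 ≈ 285.754
Area = √285.754 ≈ 16.9042

Area = 16.9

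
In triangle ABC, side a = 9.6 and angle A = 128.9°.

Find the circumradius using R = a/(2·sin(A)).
R = a/(2·sin(A)) = 9.6/(2·sin(128.9°))
sin(128.9°) ≈ 0.778243
R ≈ 9.6/(2·0.778243) = 9.6/1.55649 ≈ 6.16774

R = 6.168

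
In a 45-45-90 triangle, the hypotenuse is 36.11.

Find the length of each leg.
In a 45-45-90 triangle hypotenuse = leg·√2, so leg = hypotenuse/√2.
Leg = 36.11/√2 ≈ 36.11/1.41421 ≈ 25.5336

Each leg = 25.53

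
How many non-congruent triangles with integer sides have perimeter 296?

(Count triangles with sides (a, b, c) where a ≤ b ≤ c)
Let a ≤ b ≤ c with a + b + c = 296. The only binding inequality is a + b > c, i.e. 296 − c > c, so c < 296/2; and c ≥ 296/3 since c is the largest side.
So 99 ≤ c ≤ 147. For each c, b runs from ⌈(296 − c)/2⌉ up to c (then a = 296 − b − c satisfies 1 ≤ a ≤ b automatically), giving c − ⌈(296 − c)/2⌉ + 1 choices.
Summing over c: 1 + 3 + 4 + 6 + … + 72 + 73  (49 terms, c = 99, …, 147) = 1825
Check (closed form: nearest integer to p²/48 for even p, (p+3)²/48 for odd p): 296²/48 = 87616/48 ≈ 1825.33 → 1825

1825 triangles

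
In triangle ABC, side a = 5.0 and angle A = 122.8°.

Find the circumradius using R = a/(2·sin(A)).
R = a/(2·sin(A)) = 5.0/(2·sin(122.8°))
sin(122.8°) ≈ 0.840567
R ≈ 5.0/(2·0.840567) = 5.0/1.68113 ≈ 2.97418

R = 2.974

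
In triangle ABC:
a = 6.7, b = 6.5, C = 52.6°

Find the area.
Two sides and the included angle (SAS): A = ½·a·b·sin(C) = ½·6.7·6.5·sin(52.6°)
sin(52.6°) ≈ 0.794415
A ≈ ½·43.55·0.794415 = 21.775·0.794415 ≈ 17.2984

Area = 17.3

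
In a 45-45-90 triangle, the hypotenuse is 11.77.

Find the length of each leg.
In a 45-45-90 triangle hypotenuse = leg·√2, so leg = hypotenuse/√2.
Leg = 11.77/√2 ≈ 11.77/1.41421 ≈ 8.32265

Each leg = 8.323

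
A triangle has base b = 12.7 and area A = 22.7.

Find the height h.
A = ½·b·h  ⇒  h = 2A/b = 2·22.7/12.7 = 45.4/12.7 ≈ 3.5748

h = 3.575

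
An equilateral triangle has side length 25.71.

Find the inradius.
r = Area/s with s the semi-perimeter.
Area = (√3/4)·25.71² = (√3/4)·661.0041 ≈ 0.433013·661.0041 ≈ 286.223
s = 3·25.71/2 = 38.565
r ≈ 286.223/38.565 ≈ 7.42184
(Equivalently r = side/(2√3) = 25.71/3.4641 ≈ 7.42184.)

r = 7.422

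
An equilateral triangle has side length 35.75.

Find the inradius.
r = Area/s with s the semi-perimeter.
Area = (√3/4)·35.75² = (√3/4)·1278.0625 ≈ 0.433013·1278.0625 ≈ 553.417
s = 3·35.75/2 = 53.625
r ≈ 553.417/53.625 ≈ 10.3201
(Equivalently r = side/(2√3) = 35.75/3.4641 ≈ 10.3201.)

r = 10.32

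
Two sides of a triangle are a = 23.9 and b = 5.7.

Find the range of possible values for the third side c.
Triangle inequality: |a − b| < c < a + b
|a − b| = |23.9 − 5.7| = 18.2
a + b = 23.9 + 5.7 = 29.6

18.2 < c < 29.6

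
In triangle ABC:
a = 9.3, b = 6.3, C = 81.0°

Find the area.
Two sides and the included angle (SAS): A = ½·a·b·sin(C) = ½·9.3·6.3·sin(81.0°)
sin(81.0°) ≈ 0.987688
A ≈ ½·58.59·0.987688 = 29.295·0.987688 ≈ 28.9343

Area = 28.93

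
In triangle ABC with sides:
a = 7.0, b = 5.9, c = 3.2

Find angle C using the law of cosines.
c² = a² + b² − 2ab·cos(C)  ⇒  cos(C) = (a² + b² − c²)/(2ab)
cos(C) = (7.0² + 5.9² − 3.2²)/(2·7.0·5.9) = (49 + 34.81 − 10.24)/82.6 = 73.57/82.6 ≈ 0.890678
C = arccos(0.890678) ≈ 27.0414°

C = 27.04°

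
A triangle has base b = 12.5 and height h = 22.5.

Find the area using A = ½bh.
A = ½·b·h = ½·12.5·22.5 = ½·281.25 = 140.625

Area = 140.625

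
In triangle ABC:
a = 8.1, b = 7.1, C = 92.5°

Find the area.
Two sides and the included angle (SAS): A = ½·a·b·sin(C) = ½·8.1·7.1·sin(92.5°)
sin(92.5°) ≈ 0.999048
A ≈ ½·57.51·0.999048 = 28.755·0.999048 ≈ 28.7276

Area = 28.73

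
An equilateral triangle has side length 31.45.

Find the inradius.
r = Area/s with s the semi-perimeter.
Area = (√3/4)·31.45² = (√3/4)·989.1025 ≈ 0.433013·989.1025 ≈ 428.294
s = 3·31.45/2 = 47.175
r ≈ 428.294/47.175 ≈ 9.07883
(Equivalently r = side/(2√3) = 31.45/3.4641 ≈ 9.07883.)

r = 9.079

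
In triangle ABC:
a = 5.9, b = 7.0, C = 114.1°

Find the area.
Two sides and the included angle (SAS): A = ½·a·b·sin(C) = ½·5.9·7.0·sin(114.1°)
sin(114.1°) ≈ 0.912834
A ≈ ½·41.3·0.912834 = 20.65·0.912834 ≈ 18.85

Area = 18.85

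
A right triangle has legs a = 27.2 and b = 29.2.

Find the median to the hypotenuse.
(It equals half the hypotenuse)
Hypotenuse c = √(a² + b²) = √(739.84 + 852.64) = √1592.48 ≈ 39.9059
Median to hypotenuse = c/2 ≈ 39.9059/2 ≈ 19.9529

Median = 19.95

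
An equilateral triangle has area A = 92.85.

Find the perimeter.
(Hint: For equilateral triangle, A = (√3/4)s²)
A = (√3/4)s²  ⇒  s² = 4A/√3 = 4·92.85/√3 = 371.4/1.73205 ≈ 214.428
s ≈ √214.428 ≈ 14.6434
Perimeter = 3s ≈ 3·14.6434 ≈ 43.9301

Perimeter = 43.93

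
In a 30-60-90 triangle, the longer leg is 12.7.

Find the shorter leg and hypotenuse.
In a 30-60-90 triangle the sides are in ratio 1 : √3 : 2, so short leg = long leg/√3 and hypotenuse = 2·(short leg).
Short leg = 12.7/√3 ≈ 12.7/1.73205 ≈ 7.33235
Hypotenuse = 2·7.33235 ≈ 14.6647

Short leg = 7.332, Hypotenuse = 14.66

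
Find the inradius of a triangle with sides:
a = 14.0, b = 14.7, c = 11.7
r = Area/s where s is the semi-perimeter.
s = (14.0 + 14.7 + 11.7)/2 = 40.4/2 = 20.2
Area = √(s(s−a)(s−b)(s−c)) = √(20.2·6.2·5.5·8.5) ≈ √5854.97 ≈ 76.5178
r ≈ 76.5178/20.2 ≈ 3.78801

r = 3.788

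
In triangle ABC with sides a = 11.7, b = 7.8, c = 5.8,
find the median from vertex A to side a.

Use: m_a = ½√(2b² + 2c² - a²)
m_a = ½√(2·7.8² + 2·5.8² − 11.7²) = ½√(2·60.84 + 2·33.64 − 136.89) = ½√(121.68 + 67.28 − 136.89) = ½√52.07
√52.07 ≈ 7.21595, so m_a ≈ 3.60798

m_a = 3.608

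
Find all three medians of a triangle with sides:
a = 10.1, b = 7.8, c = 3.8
Median formula: m_a = ½√(2b² + 2c² − a²) (and cyclically). a² = 102.01, b² = 60.84, c² = 14.44.
m_a = ½√(2·60.84 + 2·14.44 − 102.01) = ½√48.55 ≈ ½·6.96778 ≈ 3.48389
m_b = ½√(2·102.01 + 2·14.44 − 60.84) = ½√172.06 ≈ ½·13.1172 ≈ 6.55858
m_c = ½√(2·102.01 + 2·60.84 − 14.44) = ½√311.26 ≈ ½·17.6426 ≈ 8.82128

m_a = 3.484, m_b = 6.559, m_c = 8.821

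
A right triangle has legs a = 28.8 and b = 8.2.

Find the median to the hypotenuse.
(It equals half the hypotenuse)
Hypotenuse c = √(a² + b²) = √(829.44 + 67.24) = √896.68 ≈ 29.9446
Median to hypotenuse = c/2 ≈ 29.9446/2 ≈ 14.9723

Median = 14.97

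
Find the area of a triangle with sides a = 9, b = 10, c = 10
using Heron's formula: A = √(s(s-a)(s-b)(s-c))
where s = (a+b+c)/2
s = (9 + 10 + 10)/2 = 29/2 = 14.5
s − a = 5.5, s − b = 4.5, s − c = 4.5
s(s−a)(s−b)(s−c) = 14.5·5.5·4.5·4.5 = 1614.9375
Area = √1614.9375 ≈ 40.1863

s = 14.5, Area = 40.19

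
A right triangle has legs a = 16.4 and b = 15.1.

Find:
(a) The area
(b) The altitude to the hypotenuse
(a) The legs are perpendicular, so Area = ½·a·b = ½·16.4·15.1 = ½·247.64 = 123.82
(b) Hypotenuse c = √(a² + b²) = √(268.96 + 228.01) = √496.97 ≈ 22.2928
    Area = ½·c·h_c  ⇒  h_c = 2·Area/c = 247.64/22.2928 ≈ 11.1085

Area = 123.82, h_c = 11.11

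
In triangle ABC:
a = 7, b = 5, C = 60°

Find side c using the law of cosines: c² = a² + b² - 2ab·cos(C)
c² = 7² + 5² − 2·7·5·cos(60°)
cos(60°) ≈ 0.5
c² ≈ 49 + 25 − 70·(0.5) ≈ 74 − 35 ≈ 39
c ≈ √39 ≈ 6.245

c = 6.245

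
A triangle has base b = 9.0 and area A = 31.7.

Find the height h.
A = ½·b·h  ⇒  h = 2A/b = 2·31.7/9.0 = 63.4/9.0 ≈ 7.04444

h = 7.044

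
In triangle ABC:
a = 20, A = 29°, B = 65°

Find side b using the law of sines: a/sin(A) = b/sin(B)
a/sin(A) = b/sin(B)  ⇒  b = a·sin(B)/sin(A) = 20·sin(65°)/sin(29°)
sin(65°) ≈ 0.906308, sin(29°) ≈ 0.48481
b ≈ 20·0.906308/0.48481 ≈ 18.1262/0.48481 ≈ 37.3882

b = 37.39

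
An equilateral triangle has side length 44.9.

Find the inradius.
r = Area/s with s the semi-perimeter.
Area = (√3/4)·44.9² = (√3/4)·2016.01 ≈ 0.433013·2016.01 ≈ 872.958
s = 3·44.9/2 = 67.35
r ≈ 872.958/67.35 ≈ 12.9615
(Equivalently r = side/(2√3) = 44.9/3.4641 ≈ 12.9615.)

r = 12.96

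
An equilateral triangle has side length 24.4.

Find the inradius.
r = Area/s with s the semi-perimeter.
Area = (√3/4)·24.4² = (√3/4)·595.36 ≈ 0.433013·595.36 ≈ 257.798
s = 3·24.4/2 = 36.6
r ≈ 257.798/36.6 ≈ 7.04367
(Equivalently r = side/(2√3) = 24.4/3.4641 ≈ 7.04367.)

r = 7.044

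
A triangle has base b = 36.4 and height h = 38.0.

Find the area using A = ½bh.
A = ½·b·h = ½·36.4·38.0 = ½·1383.2 = 691.6

Area = 691.6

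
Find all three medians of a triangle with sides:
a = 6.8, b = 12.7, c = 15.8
Median formula: m_a = ½√(2b² + 2c² − a²) (and cyclically). a² = 46.24, b² = 161.29, c² = 249.64.
m_a = ½√(2·161.29 + 2·249.64 − 46.24) = ½√775.62 ≈ ½·27.85 ≈ 13.925
m_b = ½√(2·46.24 + 2·249.64 − 161.29) = ½√430.47 ≈ ½·20.7478 ≈ 10.3739
m_c = ½√(2·46.24 + 2·161.29 − 249.64) = ½√165.42 ≈ ½·12.8616 ≈ 6.43079

m_a = 13.92, m_b = 10.37, m_c = 6.431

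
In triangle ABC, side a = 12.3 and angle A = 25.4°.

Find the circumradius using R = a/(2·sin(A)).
R = a/(2·sin(A)) = 12.3/(2·sin(25.4°))
sin(25.4°) ≈ 0.428935
R ≈ 12.3/(2·0.428935) = 12.3/0.85787 ≈ 14.3378

R = 14.34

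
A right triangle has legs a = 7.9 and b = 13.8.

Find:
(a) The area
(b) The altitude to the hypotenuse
(a) The legs are perpendicular, so Area = ½·a·b = ½·7.9·13.8 = ½·109.02 = 54.51
(b) Hypotenuse c = √(a² + b²) = √(62.41 + 190.44) = √252.85 ≈ 15.9013
    Area = ½·c·h_c  ⇒  h_c = 2·Area/c = 109.02/15.9013 ≈ 6.85606

Area = 54.51, h_c = 6.856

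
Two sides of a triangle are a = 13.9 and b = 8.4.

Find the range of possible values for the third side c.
Triangle inequality: |a − b| < c < a + b
|a − b| = |13.9 − 8.4| = 5.5
a + b = 13.9 + 8.4 = 22.3

5.5 < c < 22.3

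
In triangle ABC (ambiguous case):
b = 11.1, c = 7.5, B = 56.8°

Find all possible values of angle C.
b/sin(B) = c/sin(C)  ⇒  sin(C) = c·sin(B)/b = 7.5·sin(56.8°)/11.1
sin(56.8°) ≈ 0.836764
sin(C) ≈ 7.5·0.836764/11.1 ≈ 6.27573/11.1 ≈ 0.565381
Candidate 1: C₁ = arcsin(0.565381) ≈ 34.4288°  →  A = 180° − 56.8° − 34.4288° ≈ 88.7712° > 0, valid
Candidate 2: C₂ = 180° − C₁ ≈ 145.571°  →  A = 180° − 56.8° − 145.571° ≈ -22.3712° ≤ 0, not a valid triangle

C = 34.43° (one solution)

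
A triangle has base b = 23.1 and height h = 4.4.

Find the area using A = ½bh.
A = ½·b·h = ½·23.1·4.4 = ½·101.64 = 50.82

Area = 50.82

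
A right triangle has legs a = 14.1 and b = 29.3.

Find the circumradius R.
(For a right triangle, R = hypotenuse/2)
Hypotenuse c = √(a² + b²) = √(198.81 + 858.49) = √1057.3 ≈ 32.5161
R = c/2 ≈ 32.5161/2 ≈ 16.2581

R = 16.26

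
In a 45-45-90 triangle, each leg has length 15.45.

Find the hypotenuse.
In a 45-45-90 triangle the sides are in ratio 1 : 1 : √2, so hypotenuse = leg·√2.
Hypotenuse = 15.45·√2 ≈ 15.45·1.41421 ≈ 21.8496

Hypotenuse = 15.45√2 = 21.85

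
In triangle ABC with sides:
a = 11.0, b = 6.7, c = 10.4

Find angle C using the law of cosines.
c² = a² + b² − 2ab·cos(C)  ⇒  cos(C) = (a² + b² − c²)/(2ab)
cos(C) = (11.0² + 6.7² − 10.4²)/(2·11.0·6.7) = (121 + 44.89 − 108.16)/147.4 = 57.73/147.4 ≈ 0.391655
C = arccos(0.391655) ≈ 66.9425°

C = 66.94°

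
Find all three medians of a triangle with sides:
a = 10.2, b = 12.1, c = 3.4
Median formula: m_a = ½√(2b² + 2c² − a²) (and cyclically). a² = 104.04, b² = 146.41, c² = 11.56.
m_a = ½√(2·146.41 + 2·11.56 − 104.04) = ½√211.9 ≈ ½·14.5568 ≈ 7.27839
m_b = ½√(2·104.04 + 2·11.56 − 146.41) = ½√84.79 ≈ ½·9.20815 ≈ 4.60407
m_c = ½√(2·104.04 + 2·146.41 − 11.56) = ½√489.34 ≈ ½·22.121 ≈ 11.0605

m_a = 7.278, m_b = 4.604, m_c = 11.06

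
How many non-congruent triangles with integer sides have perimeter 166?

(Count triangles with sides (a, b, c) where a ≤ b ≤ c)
Let a ≤ b ≤ c with a + b + c = 166. The only binding inequality is a + b > c, i.e. 166 − c > c, so c < 166/2; and c ≥ 166/3 since c is the largest side.
So 56 ≤ c ≤ 82. For each c, b runs from ⌈(166 − c)/2⌉ up to c (then a = 166 − b − c satisfies 1 ≤ a ≤ b automatically), giving c − ⌈(166 − c)/2⌉ + 1 choices.
Summing over c: 2 + 3 + 5 + 6 + … + 39 + 41  (27 terms, c = 56, …, 82) = 574
Check (closed form: nearest integer to p²/48 for even p, (p+3)²/48 for odd p): 166²/48 = 27556/48 ≈ 574.08 → 574

574 triangles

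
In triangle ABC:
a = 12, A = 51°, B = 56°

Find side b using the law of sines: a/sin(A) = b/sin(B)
a/sin(A) = b/sin(B)  ⇒  b = a·sin(B)/sin(A) = 12·sin(56°)/sin(51°)
sin(56°) ≈ 0.829038, sin(51°) ≈ 0.777146
b ≈ 12·0.829038/0.777146 ≈ 9.94845/0.777146 ≈ 12.8013

b = 12.8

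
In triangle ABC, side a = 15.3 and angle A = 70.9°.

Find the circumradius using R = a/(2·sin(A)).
R = a/(2·sin(A)) = 15.3/(2·sin(70.9°))
sin(70.9°) ≈ 0.944949
R ≈ 15.3/(2·0.944949) = 15.3/1.8899 ≈ 8.09568

R = 8.096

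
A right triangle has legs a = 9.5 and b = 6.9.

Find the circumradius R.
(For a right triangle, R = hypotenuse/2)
Hypotenuse c = √(a² + b²) = √(90.25 + 47.61) = √137.86 ≈ 11.7414
R = c/2 ≈ 11.7414/2 ≈ 5.87069

R = 5.871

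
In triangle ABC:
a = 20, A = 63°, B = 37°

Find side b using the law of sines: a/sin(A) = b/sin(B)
a/sin(A) = b/sin(B)  ⇒  b = a·sin(B)/sin(A) = 20·sin(37°)/sin(63°)
sin(37°) ≈ 0.601815, sin(63°) ≈ 0.891007
b ≈ 20·0.601815/0.891007 ≈ 12.0363/0.891007 ≈ 13.5087

b = 13.51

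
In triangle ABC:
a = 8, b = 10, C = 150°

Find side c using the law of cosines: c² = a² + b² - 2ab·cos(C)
c² = 8² + 10² − 2·8·10·cos(150°)
cos(150°) ≈ -0.866025
c² ≈ 64 + 100 − 160·(-0.866025) ≈ 164 + 138.564 ≈ 302.564
c ≈ √302.564 ≈ 17.3944

c = 17.39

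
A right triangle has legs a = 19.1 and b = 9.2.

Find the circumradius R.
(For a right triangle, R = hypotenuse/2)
Hypotenuse c = √(a² + b²) = √(364.81 + 84.64) = √449.45 ≈ 21.2002
R = c/2 ≈ 21.2002/2 ≈ 10.6001

R = 10.6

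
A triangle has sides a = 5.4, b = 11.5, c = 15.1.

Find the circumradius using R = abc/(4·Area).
First find the area with Heron's formula.
s = (5.4 + 11.5 + 15.1)/2 = 16
Area = √(s(s−a)(s−b)(s−c)) = √(16·10.6·4.5·0.9) ≈ √686.88 ≈ 26.2084
abc = 5.4·11.5·15.1 = 937.71
R = abc/(4·Area) ≈ 937.71/(4·26.2084) = 937.71/104.834 ≈ 8.94475

R = 8.945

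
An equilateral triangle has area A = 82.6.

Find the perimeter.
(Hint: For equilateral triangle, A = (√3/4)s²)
A = (√3/4)s²  ⇒  s² = 4A/√3 = 4·82.6/√3 = 330.4/1.73205 ≈ 190.757
s ≈ √190.757 ≈ 13.8115
Perimeter = 3s ≈ 3·13.8115 ≈ 41.4344

Perimeter = 41.43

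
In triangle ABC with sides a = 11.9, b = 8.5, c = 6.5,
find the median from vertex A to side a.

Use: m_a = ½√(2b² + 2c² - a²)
m_a = ½√(2·8.5² + 2·6.5² − 11.9²) = ½√(2·72.25 + 2·42.25 − 141.61) = ½√(144.5 + 84.5 − 141.61) = ½√87.39
√87.39 ≈ 9.34826, so m_a ≈ 4.67413

m_a = 4.674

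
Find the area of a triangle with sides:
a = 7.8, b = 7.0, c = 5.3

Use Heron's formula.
s = (7.8 + 7.0 + 5.3)/2 = 20.1/2 = 10.05
s − a = 2.25, s − b = 3.05, s − c = 4.75
s(s−a)(s−b)(s−c) = 10.05·2.25·3.05·4.75 ≈ 327.599
Area = √327.599 ≈ 18.0997

Area = 18.1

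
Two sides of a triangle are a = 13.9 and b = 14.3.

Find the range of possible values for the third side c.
Triangle inequality: |a − b| < c < a + b
|a − b| = |13.9 − 14.3| = 0.4
a + b = 13.9 + 14.3 = 28.2

0.4 < c < 28.2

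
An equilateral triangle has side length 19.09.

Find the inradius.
r = Area/s with s the semi-perimeter.
Area = (√3/4)·19.09² = (√3/4)·364.4281 ≈ 0.433013·364.4281 ≈ 157.802
s = 3·19.09/2 = 28.635
r ≈ 157.802/28.635 ≈ 5.51081
(Equivalently r = side/(2√3) = 19.09/3.4641 ≈ 5.51081.)

r = 5.511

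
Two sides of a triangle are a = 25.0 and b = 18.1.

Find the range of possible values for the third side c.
Triangle inequality: |a − b| < c < a + b
|a − b| = |25.0 − 18.1| = 6.9
a + b = 25.0 + 18.1 = 43.1

6.9 < c < 43.1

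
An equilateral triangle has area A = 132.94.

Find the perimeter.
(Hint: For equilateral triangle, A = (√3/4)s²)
A = (√3/4)s²  ⇒  s² = 4A/√3 = 4·132.94/√3 = 531.76/1.73205 ≈ 307.012
s ≈ √307.012 ≈ 17.5218
Perimeter = 3s ≈ 3·17.5218 ≈ 52.5653

Perimeter = 52.57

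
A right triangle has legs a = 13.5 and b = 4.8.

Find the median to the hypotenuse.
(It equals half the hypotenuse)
Hypotenuse c = √(a² + b²) = √(182.25 + 23.04) = √205.29 ≈ 14.3279
Median to hypotenuse = c/2 ≈ 14.3279/2 ≈ 7.16397

Median = 7.164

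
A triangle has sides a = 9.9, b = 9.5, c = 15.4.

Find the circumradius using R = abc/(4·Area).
First find the area with Heron's formula.
s = (9.9 + 9.5 + 15.4)/2 = 17.4
Area = √(s(s−a)(s−b)(s−c)) = √(17.4·7.5·7.9·2) ≈ √2061.9 ≈ 45.4081
abc = 9.9·9.5·15.4 = 1448.37
R = abc/(4·Area) ≈ 1448.37/(4·45.4081) = 1448.37/181.633 ≈ 7.97417

R = 7.974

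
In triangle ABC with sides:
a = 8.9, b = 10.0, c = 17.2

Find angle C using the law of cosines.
c² = a² + b² − 2ab·cos(C)  ⇒  cos(C) = (a² + b² − c²)/(2ab)
cos(C) = (8.9² + 10.0² − 17.2²)/(2·8.9·10.0) = (79.21 + 100 − 295.84)/178 = -116.63/178 ≈ -0.655225
C = arccos(-0.655225) ≈ 130.937°

C = 130.9°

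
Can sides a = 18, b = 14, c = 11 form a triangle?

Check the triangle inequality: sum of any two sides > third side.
a + b vs c: 18 + 14 = 32 > 11  ✓
a + c vs b: 18 + 11 = 29 > 14  ✓
b + c vs a: 14 + 11 = 25 > 18  ✓

Yes, triangle inequality satisfied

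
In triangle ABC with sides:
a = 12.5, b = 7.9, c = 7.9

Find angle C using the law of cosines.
c² = a² + b² − 2ab·cos(C)  ⇒  cos(C) = (a² + b² − c²)/(2ab)
cos(C) = (12.5² + 7.9² − 7.9²)/(2·12.5·7.9) = (156.25 + 62.41 − 62.41)/197.5 = 156.25/197.5 ≈ 0.791139
C = arccos(0.791139) ≈ 37.7079°

C = 37.71°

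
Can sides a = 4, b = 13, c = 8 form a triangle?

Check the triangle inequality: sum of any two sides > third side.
a + b vs c: 4 + 13 = 17 > 8  ✓
a + c vs b: 4 + 8 = 12 ≤ 13  ✗
b + c vs a: 13 + 8 = 21 > 4  ✓

No: 4 + 8 = 12 is not > 13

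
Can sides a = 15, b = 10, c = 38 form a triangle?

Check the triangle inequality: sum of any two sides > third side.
a + b vs c: 15 + 10 = 25 ≤ 38  ✗
a + c vs b: 15 + 38 = 53 > 10  ✓
b + c vs a: 10 + 38 = 48 > 15  ✓

No: 15 + 10 = 25 is not > 38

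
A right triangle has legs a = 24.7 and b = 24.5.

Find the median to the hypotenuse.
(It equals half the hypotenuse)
Hypotenuse c = √(a² + b²) = √(610.09 + 600.25) = √1210.34 ≈ 34.7899
Median to hypotenuse = c/2 ≈ 34.7899/2 ≈ 17.395

Median = 17.39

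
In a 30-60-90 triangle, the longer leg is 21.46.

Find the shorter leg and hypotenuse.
In a 30-60-90 triangle the sides are in ratio 1 : √3 : 2, so short leg = long leg/√3 and hypotenuse = 2·(short leg).
Short leg = 21.46/√3 ≈ 21.46/1.73205 ≈ 12.3899
Hypotenuse = 2·12.3899 ≈ 24.7799

Short leg = 12.39, Hypotenuse = 24.78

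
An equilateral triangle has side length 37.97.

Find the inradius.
r = Area/s with s the semi-perimeter.
Area = (√3/4)·37.97² = (√3/4)·1441.7209 ≈ 0.433013·1441.7209 ≈ 624.283
s = 3·37.97/2 = 56.955
r ≈ 624.283/56.955 ≈ 10.961
(Equivalently r = side/(2√3) = 37.97/3.4641 ≈ 10.961.)

r = 10.96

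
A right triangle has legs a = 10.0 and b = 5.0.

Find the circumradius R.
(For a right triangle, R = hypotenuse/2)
Hypotenuse c = √(a² + b²) = √(100 + 25) = √125 ≈ 11.1803
R = c/2 ≈ 11.1803/2 ≈ 5.59017

R = 5.59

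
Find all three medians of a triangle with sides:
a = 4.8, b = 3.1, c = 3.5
Median formula: m_a = ½√(2b² + 2c² − a²) (and cyclically). a² = 23.04, b² = 9.61, c² = 12.25.
m_a = ½√(2·9.61 + 2·12.25 − 23.04) = ½√20.68 ≈ ½·4.54753 ≈ 2.27376
m_b = ½√(2·23.04 + 2·12.25 − 9.61) = ½√60.97 ≈ ½·7.80833 ≈ 3.90416
m_c = ½√(2·23.04 + 2·9.61 − 12.25) = ½√53.05 ≈ ½·7.28354 ≈ 3.64177

m_a = 2.274, m_b = 3.904, m_c = 3.642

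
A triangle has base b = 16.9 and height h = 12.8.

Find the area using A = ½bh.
A = ½·b·h = ½·16.9·12.8 = ½·216.32 = 108.16

Area = 108.16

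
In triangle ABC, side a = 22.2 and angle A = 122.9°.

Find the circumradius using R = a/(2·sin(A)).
R = a/(2·sin(A)) = 22.2/(2·sin(122.9°))
sin(122.9°) ≈ 0.83962
R ≈ 22.2/(2·0.83962) = 22.2/1.67924 ≈ 13.2203

R = 13.22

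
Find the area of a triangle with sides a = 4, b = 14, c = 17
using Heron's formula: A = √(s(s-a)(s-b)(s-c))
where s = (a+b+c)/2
s = (4 + 14 + 17)/2 = 35/2 = 17.5
s − a = 13.5, s − b = 3.5, s − c = 0.5
s(s−a)(s−b)(s−c) = 17.5·13.5·3.5·0.5 = 413.4375
Area = √413.4375 ≈ 20.3332

s = 17.5, Area = 20.33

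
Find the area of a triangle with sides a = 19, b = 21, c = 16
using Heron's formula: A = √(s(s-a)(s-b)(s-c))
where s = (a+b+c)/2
s = (19 + 21 + 16)/2 = 56/2 = 28
s − a = 9, s − b = 7, s − c = 12
s(s−a)(s−b)(s−c) = 28·9·7·12 = 21168
Area = √21168 ≈ 145.492

s = 28.0, Area = 145.5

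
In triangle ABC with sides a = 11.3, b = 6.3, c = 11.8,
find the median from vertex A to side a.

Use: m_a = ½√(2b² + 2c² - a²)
m_a = ½√(2·6.3² + 2·11.8² − 11.3²) = ½√(2·39.69 + 2·139.24 − 127.69) = ½√(79.38 + 278.48 − 127.69) = ½√230.17
√230.17 ≈ 15.1714, so m_a ≈ 7.58568

m_a = 7.586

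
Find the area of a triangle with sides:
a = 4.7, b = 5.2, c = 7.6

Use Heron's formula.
s = (4.7 + 5.2 + 7.6)/2 = 17.5/2 = 8.75
s − a = 4.05, s − b = 3.55, s − c = 1.15
s(s−a)(s−b)(s−c) = 8.75·4.05·3.55·1.15 ≈ 144.674
Area = √144.674 ≈ 12.028

Area = 12.03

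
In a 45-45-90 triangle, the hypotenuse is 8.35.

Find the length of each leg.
In a 45-45-90 triangle hypotenuse = leg·√2, so leg = hypotenuse/√2.
Leg = 8.35/√2 ≈ 8.35/1.41421 ≈ 5.90434

Each leg = 5.904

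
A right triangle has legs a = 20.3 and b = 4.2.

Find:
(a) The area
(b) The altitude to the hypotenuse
(a) The legs are perpendicular, so Area = ½·a·b = ½·20.3·4.2 = ½·85.26 = 42.63
(b) Hypotenuse c = √(a² + b²) = √(412.09 + 17.64) = √429.73 ≈ 20.7299
    Area = ½·c·h_c  ⇒  h_c = 2·Area/c = 85.26/20.7299 ≈ 4.11289

Area = 42.63, h_c = 4.113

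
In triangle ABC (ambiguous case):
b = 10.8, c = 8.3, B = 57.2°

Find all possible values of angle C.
b/sin(B) = c/sin(C)  ⇒  sin(C) = c·sin(B)/b = 8.3·sin(57.2°)/10.8
sin(57.2°) ≈ 0.840567
sin(C) ≈ 8.3·0.840567/10.8 ≈ 6.9767/10.8 ≈ 0.645991
Candidate 1: C₁ = arcsin(0.645991) ≈ 40.24°  →  A = 180° − 57.2° − 40.24° ≈ 82.56° > 0, valid
Candidate 2: C₂ = 180° − C₁ ≈ 139.76°  →  A = 180° − 57.2° − 139.76° ≈ -16.96° ≤ 0, not a valid triangle

C = 40.24° (one solution)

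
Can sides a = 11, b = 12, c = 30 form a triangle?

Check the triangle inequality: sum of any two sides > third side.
a + b vs c: 11 + 12 = 23 ≤ 30  ✗
a + c vs b: 11 + 30 = 41 > 12  ✓
b + c vs a: 12 + 30 = 42 > 11  ✓

No: 11 + 12 = 23 is not > 30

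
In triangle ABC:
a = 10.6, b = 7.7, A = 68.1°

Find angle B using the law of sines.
a/sin(A) = b/sin(B)  ⇒  sin(B) = b·sin(A)/a = 7.7·sin(68.1°)/10.6
sin(68.1°) ≈ 0.927836
sin(B) ≈ 7.7·0.927836/10.6 ≈ 7.14434/10.6 ≈ 0.673994
B = arcsin(0.673994) ≈ 42.3761°
(Since b ≤ a we need B ≤ A, so the obtuse alternative 180° − 42.3761° ≈ 137.624° is rejected.)

B = 42.38°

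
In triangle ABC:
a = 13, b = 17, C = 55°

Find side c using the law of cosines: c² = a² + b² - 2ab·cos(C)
c² = 13² + 17² − 2·13·17·cos(55°)
cos(55°) ≈ 0.573576
c² ≈ 169 + 289 − 442·(0.573576) ≈ 458 − 253.521 ≈ 204.479
c ≈ √204.479 ≈ 14.2996

c = 14.3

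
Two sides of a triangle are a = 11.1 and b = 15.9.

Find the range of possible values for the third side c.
Triangle inequality: |a − b| < c < a + b
|a − b| = |11.1 − 15.9| = 4.8
a + b = 11.1 + 15.9 = 27

4.8 < c < 27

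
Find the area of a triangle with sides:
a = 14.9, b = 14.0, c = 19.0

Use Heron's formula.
s = (14.9 + 14.0 + 19.0)/2 = 47.9/2 = 23.95
s − a = 9.05, s − b = 9.95, s − c = 4.95
s(s−a)(s−b)(s−c) = 23.95·9.05·9.95·4.95 ≈ 10675.4
Area = √10675.4 ≈ 103.322

Area = 103.3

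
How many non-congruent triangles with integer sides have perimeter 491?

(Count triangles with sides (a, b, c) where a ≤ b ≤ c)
Let a ≤ b ≤ c with a + b + c = 491. The only binding inequality is a + b > c, i.e. 491 − c > c, so c < 491/2; and c ≥ 491/3 since c is the largest side.
So 164 ≤ c ≤ 245. For each c, b runs from ⌈(491 − c)/2⌉ up to c (then a = 491 − b − c satisfies 1 ≤ a ≤ b automatically), giving c − ⌈(491 − c)/2⌉ + 1 choices.
Summing over c: 1 + 3 + 4 + 6 + … + 121 + 123  (82 terms, c = 164, …, 245) = 5084
Check (closed form: nearest integer to p²/48 for even p, (p+3)²/48 for odd p): (491+3)²/48 = 494²/48 = 244036/48 ≈ 5084.08 → 5084

5084 triangles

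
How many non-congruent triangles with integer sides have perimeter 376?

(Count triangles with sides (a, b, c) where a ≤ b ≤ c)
Let a ≤ b ≤ c with a + b + c = 376. The only binding inequality is a + b > c, i.e. 376 − c > c, so c < 376/2; and c ≥ 376/3 since c is the largest side.
So 126 ≤ c ≤ 187. For each c, b runs from ⌈(376 − c)/2⌉ up to c (then a = 376 − b − c satisfies 1 ≤ a ≤ b automatically), giving c − ⌈(376 − c)/2⌉ + 1 choices.
Summing over c: 2 + 3 + 5 + 6 + … + 92 + 93  (62 terms, c = 126, …, 187) = 2945
Check (closed form: nearest integer to p²/48 for even p, (p+3)²/48 for odd p): 376²/48 = 141376/48 ≈ 2945.33 → 2945

2945 triangles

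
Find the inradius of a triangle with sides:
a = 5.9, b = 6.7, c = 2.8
r = Area/s where s is the semi-perimeter.
s = (5.9 + 6.7 + 2.8)/2 = 15.4/2 = 7.7
Area = √(s(s−a)(s−b)(s−c)) = √(7.7·1.8·1·4.9) ≈ √67.914 ≈ 8.241
r ≈ 8.241/7.7 ≈ 1.07026

r = 1.07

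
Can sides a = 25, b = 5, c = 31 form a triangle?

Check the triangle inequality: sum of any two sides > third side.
a + b vs c: 25 + 5 = 30 ≤ 31  ✗
a + c vs b: 25 + 31 = 56 > 5  ✓
b + c vs a: 5 + 31 = 36 > 25  ✓

No: 25 + 5 = 30 is not > 31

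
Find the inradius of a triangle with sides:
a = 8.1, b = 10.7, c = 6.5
r = Area/s where s is the semi-perimeter.
s = (8.1 + 10.7 + 6.5)/2 = 25.3/2 = 12.65
Area = √(s(s−a)(s−b)(s−c)) = √(12.65·4.55·1.95·6.15) ≈ √690.258 ≈ 26.2728
r ≈ 26.2728/12.65 ≈ 2.0769

r = 2.077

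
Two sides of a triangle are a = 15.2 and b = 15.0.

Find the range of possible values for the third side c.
Triangle inequality: |a − b| < c < a + b
|a − b| = |15.2 − 15.0| = 0.2
a + b = 15.2 + 15.0 = 30.2

0.2 < c < 30.2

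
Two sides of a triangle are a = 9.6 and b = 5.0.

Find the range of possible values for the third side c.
Triangle inequality: |a − b| < c < a + b
|a − b| = |9.6 − 5.0| = 4.6
a + b = 9.6 + 5.0 = 14.6

4.6 < c < 14.6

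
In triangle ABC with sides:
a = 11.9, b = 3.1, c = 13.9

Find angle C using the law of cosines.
c² = a² + b² − 2ab·cos(C)  ⇒  cos(C) = (a² + b² − c²)/(2ab)
cos(C) = (11.9² + 3.1² − 13.9²)/(2·11.9·3.1) = (141.61 + 9.61 − 193.21)/73.78 = -41.99/73.78 ≈ -0.569124
C = arccos(-0.569124) ≈ 124.689°

C = 124.7°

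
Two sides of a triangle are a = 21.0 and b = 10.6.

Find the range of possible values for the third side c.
Triangle inequality: |a − b| < c < a + b
|a − b| = |21.0 − 10.6| = 10.4
a + b = 21.0 + 10.6 = 31.6

10.4 < c < 31.6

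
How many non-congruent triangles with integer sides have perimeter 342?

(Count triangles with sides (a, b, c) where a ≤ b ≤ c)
Let a ≤ b ≤ c with a + b + c = 342. The only binding inequality is a + b > c, i.e. 342 − c > c, so c < 342/2; and c ≥ 342/3 since c is the largest side.
So 114 ≤ c ≤ 170. For each c, b runs from ⌈(342 − c)/2⌉ up to c (then a = 342 − b − c satisfies 1 ≤ a ≤ b automatically), giving c − ⌈(342 − c)/2⌉ + 1 choices.
Summing over c: 1 + 2 + 4 + 5 + … + 83 + 85  (57 terms, c = 114, …, 170) = 2437
Check (closed form: nearest integer to p²/48 for even p, (p+3)²/48 for odd p): 342²/48 = 116964/48 ≈ 2436.75 → 2437

2437 triangles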